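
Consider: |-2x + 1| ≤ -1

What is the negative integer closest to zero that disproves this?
Testing negative integers from -1 downward:
x = -1: LHS = |-2·(-1) + 1| = |3| = 3; 3 ≤ -1 — FAILS  ← closest negative counterexample to 0

Answer: x = -1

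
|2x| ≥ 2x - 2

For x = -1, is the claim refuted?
Substitute x = -1 into the relation:
x = -1: LHS = |2·(-1)| = |-2| = 2, RHS = 2·(-1) - 2 = -4; 2 ≥ -4 — holds

The relation holds at x = -1, so it is not a counterexample.

Answer: No, x = -1 is not a counterexample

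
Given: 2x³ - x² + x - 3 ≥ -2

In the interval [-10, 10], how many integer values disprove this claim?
Counterexamples in [-10, 10]: {-10, -9, -8, -7, -6, -5, -4, -3, -2, -1, 0}.

Counting them gives 11 values.

Answer: 11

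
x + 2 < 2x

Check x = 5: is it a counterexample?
Substitute x = 5 into the relation:
x = 5: LHS = 5 + 2 = 7, RHS = 2·5 = 10; 7 < 10 — holds

The claim holds here, so x = 5 is not a counterexample. (A counterexample exists elsewhere, e.g. x = 0.)

Answer: No, x = 5 is not a counterexample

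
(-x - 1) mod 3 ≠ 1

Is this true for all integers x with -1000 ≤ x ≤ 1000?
The claim fails at x = 1:
x = 1: LHS = (-1 - 1) mod 3 = (-2) mod 3 = 1; 1 ≠ 1 — FAILS

Because a single integer refutes it, the statement is false.

Answer: False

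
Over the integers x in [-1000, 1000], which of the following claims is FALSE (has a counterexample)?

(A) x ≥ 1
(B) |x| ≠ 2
(A) x = 0: 0 ≥ 1 — FAILS
(B) x = 2: LHS = |2| = 2; 2 ≠ 2 — FAILS

Answer: Both A and B are false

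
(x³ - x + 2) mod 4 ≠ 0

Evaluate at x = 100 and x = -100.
x = 100: LHS = (100³ - 100 + 2) mod 4 = 999902 mod 4 = 2; 2 ≠ 0 — holds
x = -100: LHS = ((-100)³ - (-100) + 2) mod 4 = (-999898) mod 4 = 2; 2 ≠ 0 — holds

Answer: Yes, holds for both x = 100 and x = -100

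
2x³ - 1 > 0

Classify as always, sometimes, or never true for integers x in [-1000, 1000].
Holds at x = 1: LHS = 2·1³ - 1 = 1; 1 > 0 — holds
Fails at x = 0: LHS = 2·0³ - 1 = -1; -1 > 0 — FAILS
It is satisfied by some integers in the range but not all.

Answer: Sometimes true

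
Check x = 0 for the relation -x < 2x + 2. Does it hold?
x = 0: LHS = -0 = 0, RHS = 2·0 + 2 = 2; 0 < 2 — holds

The relation is satisfied at x = 0.

Answer: Yes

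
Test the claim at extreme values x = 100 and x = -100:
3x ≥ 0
x = 100: LHS = 3·100 = 300; 300 ≥ 0 — holds
x = -100: LHS = 3·(-100) = -300; -300 ≥ 0 — FAILS

Answer: Partially: holds for x = 100, fails for x = -100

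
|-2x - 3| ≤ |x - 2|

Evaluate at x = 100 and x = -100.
x = 100: LHS = |-2·100 - 3| = |-203| = 203, RHS = |100 - 2| = |98| = 98; 203 ≤ 98 — FAILS
x = -100: LHS = |-2·(-100) - 3| = |197| = 197, RHS = |(-100) - 2| = |-102| = 102; 197 ≤ 102 — FAILS

Answer: No, fails for both x = 100 and x = -100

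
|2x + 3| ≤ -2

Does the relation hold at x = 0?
x = 0: LHS = |2·0 + 3| = |3| = 3; 3 ≤ -2 — FAILS

The relation fails at x = 0, so x = 0 is a counterexample.

Answer: No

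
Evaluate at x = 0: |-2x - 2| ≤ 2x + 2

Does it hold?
x = 0: LHS = |-2·0 - 2| = |-2| = 2, RHS = 2·0 + 2 = 2; 2 ≤ 2 — holds

The relation is satisfied at x = 0.

Answer: Yes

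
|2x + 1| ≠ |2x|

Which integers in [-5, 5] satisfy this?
Track d = LHS − RHS over the integers in [-5, 5]. Equality would need d = 0, but d changes sign only between consecutive integers, jumping over 0:
x = -1: LHS = |2·(-1) + 1| = |-1| = 1, RHS = |2·(-1)| = |-2| = 2; 1 ≠ 2 — holds  (d = -1)
x = 0: LHS = |2·0 + 1| = |1| = 1, RHS = |2·0| = |0| = 0; 1 ≠ 0 — holds  (d = 1)
Away from these crossings d keeps a constant sign, and checking every integer in [-5, 5] confirms d ≠ 0 throughout. Hence the two sides are never equal, so the relation holds for every integer in [-5, 5].

Answer: All integers in [-5, 5]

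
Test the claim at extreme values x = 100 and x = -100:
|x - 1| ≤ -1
x = 100: LHS = |100 - 1| = |99| = 99; 99 ≤ -1 — FAILS
x = -100: LHS = |(-100) - 1| = |-101| = 101; 101 ≤ -1 — FAILS

Answer: No, fails for both x = 100 and x = -100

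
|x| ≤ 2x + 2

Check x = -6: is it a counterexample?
Substitute x = -6 into the relation:
x = -6: LHS = |-6| = 6, RHS = 2·(-6) + 2 = -10; 6 ≤ -10 — FAILS

Since the claim fails at x = -6, this value is a counterexample.

Answer: Yes, x = -6 is a counterexample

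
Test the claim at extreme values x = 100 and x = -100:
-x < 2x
x = 100: RHS = 2·100 = 200; -100 < 200 — holds
x = -100: LHS = -(-100) = 100, RHS = 2·(-100) = -200; 100 < -200 — FAILS

Answer: Partially: holds for x = 100, fails for x = -100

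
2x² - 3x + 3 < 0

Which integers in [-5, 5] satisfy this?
Over all integers in [-5, 5], LHS − RHS is smallest at x = 1, where it equals 2:
x = 1: LHS = 2·1² - 3·1 + 3 = 2; 2 < 0 — FAILS
At the ends of the range:
x = -5: LHS = 2·(-5)² - 3·(-5) + 3 = 68; 68 < 0 — FAILS
x = 5: LHS = 2·5² - 3·5 + 3 = 38; 38 < 0 — FAILS
Hence LHS − RHS is never negative, i.e. LHS ≥ RHS throughout, so the claimed relation (<) fails for every integer in [-5, 5].

Answer: None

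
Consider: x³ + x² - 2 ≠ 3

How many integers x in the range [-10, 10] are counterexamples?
Track d = LHS − RHS over the integers in [-10, 10]. Equality would need d = 0, but d changes sign only between consecutive integers, jumping over 0:
x = 1: LHS = 1³ + 1² - 2 = 0; 0 ≠ 3 — holds  (d = -3)
x = 2: LHS = 2³ + 2² - 2 = 10; 10 ≠ 3 — holds  (d = 7)
Away from these crossings d keeps a constant sign, and checking every integer in [-10, 10] confirms d ≠ 0 throughout. Hence the two sides are never equal, so the relation holds for every integer in [-10, 10].

No counterexample appears in that range.

Answer: 0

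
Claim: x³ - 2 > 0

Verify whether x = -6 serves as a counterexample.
Substitute x = -6 into the relation:
x = -6: LHS = (-6)³ - 2 = -218; -218 > 0 — FAILS

Since the claim fails at x = -6, this value is a counterexample.

Answer: Yes, x = -6 is a counterexample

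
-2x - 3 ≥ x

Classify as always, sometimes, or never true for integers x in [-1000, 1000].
Holds at x = -1: LHS = -2·(-1) - 3 = -1; -1 ≥ -1 — holds
Fails at x = 0: LHS = -2·0 - 3 = -3; -3 ≥ 0 — FAILS
It is satisfied by some integers in the range but not all.

Answer: Sometimes true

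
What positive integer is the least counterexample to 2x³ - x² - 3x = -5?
Testing positive integers:
x = 1: LHS = 2·1³ - 1² - 3·1 = -2; -2 = -5 — FAILS  ← smallest positive counterexample

Answer: x = 1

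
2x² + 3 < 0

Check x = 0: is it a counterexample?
Substitute x = 0 into the relation:
x = 0: LHS = 2·0² + 3 = 3; 3 < 0 — FAILS

Since the claim fails at x = 0, this value is a counterexample.

Answer: Yes, x = 0 is a counterexample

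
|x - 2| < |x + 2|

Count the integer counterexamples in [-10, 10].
Counterexamples in [-10, 10]: {-10, -9, -8, -7, -6, -5, -4, -3, -2, -1, 0}.

Counting them gives 11 values.

Answer: 11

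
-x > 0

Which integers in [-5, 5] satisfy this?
Holds for: {-5, -4, -3, -2, -1}
Fails for: {0, 1, 2, 3, 4, 5}

Answer: {-5, -4, -3, -2, -1}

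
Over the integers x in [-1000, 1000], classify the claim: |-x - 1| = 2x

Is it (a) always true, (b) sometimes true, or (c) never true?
Holds at x = 1: LHS = |-1 - 1| = |-2| = 2, RHS = 2·1 = 2; 2 = 2 — holds
Fails at x = 0: LHS = |-0 - 1| = |-1| = 1, RHS = 2·0 = 0; 1 = 0 — FAILS
It is satisfied by some integers in the range but not all.

Answer: Sometimes true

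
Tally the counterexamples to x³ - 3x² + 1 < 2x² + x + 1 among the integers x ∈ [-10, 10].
Counterexamples in [-10, 10]: {0, 6, 7, 8, 9, 10}.

Counting them gives 6 values.

Answer: 6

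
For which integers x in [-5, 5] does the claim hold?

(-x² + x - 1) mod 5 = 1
For a polynomial with integer coefficients, its value mod 5 depends only on x mod 5, so it suffices to check one representative of each residue class, x = 0, 1, 2, 3, 4:
x = 0: LHS = (-0² + 0 - 1) mod 5 = (-1) mod 5 = 4; 4 = 1 — FAILS
x = 1: LHS = (-1² + 1 - 1) mod 5 = (-1) mod 5 = 4; 4 = 1 — FAILS
x = 2: LHS = (-2² + 2 - 1) mod 5 = (-3) mod 5 = 2; 2 = 1 — FAILS
x = 3: LHS = (-3² + 3 - 1) mod 5 = (-7) mod 5 = 3; 3 = 1 — FAILS
x = 4: LHS = (-4² + 4 - 1) mod 5 = (-13) mod 5 = 2; 2 = 1 — FAILS
The relation fails in every residue class, so the claimed relation (=) fails for every integer in [-5, 5].

Answer: None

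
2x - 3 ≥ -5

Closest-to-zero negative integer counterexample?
Testing negative integers from -1 downward:
x = -1: LHS = 2·(-1) - 3 = -5; -5 ≥ -5 — holds
x = -2: LHS = 2·(-2) - 3 = -7; -7 ≥ -5 — FAILS  ← closest negative counterexample to 0

Answer: x = -2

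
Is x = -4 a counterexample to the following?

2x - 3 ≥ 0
Substitute x = -4 into the relation:
x = -4: LHS = 2·(-4) - 3 = -11; -11 ≥ 0 — FAILS

Since the claim fails at x = -4, this value is a counterexample.

Answer: Yes, x = -4 is a counterexample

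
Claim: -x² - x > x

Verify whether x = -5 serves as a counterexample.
Substitute x = -5 into the relation:
x = -5: LHS = -(-5)² - (-5) = -20; -20 > -5 — FAILS

Since the claim fails at x = -5, this value is a counterexample.

Answer: Yes, x = -5 is a counterexample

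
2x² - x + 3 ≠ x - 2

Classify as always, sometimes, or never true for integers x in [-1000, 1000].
Over all integers in [-1000, 1000], LHS − RHS is always positive; it is smallest at x = 0, where it equals 5:
x = 0: LHS = 2·0² - 0 + 3 = 3, RHS = 0 - 2 = -2; 3 ≠ -2 — holds
At the ends of the range:
x = -1000: LHS = 2·(-1000)² - (-1000) + 3 = 2001003, RHS = (-1000) - 2 = -1002; 2001003 ≠ -1002 — holds
x = 1000: LHS = 2·1000² - 1000 + 3 = 1999003, RHS = 1000 - 2 = 998; 1999003 ≠ 998 — holds
Hence LHS − RHS is never 0, i.e. the two sides are never equal, so the relation holds for every integer in [-1000, 1000].

No counterexample exists.

Answer: Always true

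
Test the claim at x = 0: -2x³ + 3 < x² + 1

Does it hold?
x = 0: LHS = -2·0³ + 3 = 3, RHS = 0² + 1 = 1; 3 < 1 — FAILS

The relation fails at x = 0, so x = 0 is a counterexample.

Answer: No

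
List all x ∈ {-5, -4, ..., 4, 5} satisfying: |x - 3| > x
Holds for: {-5, -4, -3, -2, -1, 0, 1}
Fails for: {2, 3, 4, 5}

Answer: {-5, -4, -3, -2, -1, 0, 1}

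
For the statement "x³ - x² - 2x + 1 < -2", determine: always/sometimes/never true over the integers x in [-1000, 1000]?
Holds at x = -2: LHS = (-2)³ - (-2)² - 2·(-2) + 1 = -7; -7 < -2 — holds
Fails at x = 0: LHS = 0³ - 0² - 2·0 + 1 = 1; 1 < -2 — FAILS
It is satisfied by some integers in the range but not all.

Answer: Sometimes true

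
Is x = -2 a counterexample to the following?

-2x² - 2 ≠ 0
Substitute x = -2 into the relation:
x = -2: LHS = -2·(-2)² - 2 = -10; -10 ≠ 0 — holds

The relation holds at x = -2, so it is not a counterexample.

Answer: No, x = -2 is not a counterexample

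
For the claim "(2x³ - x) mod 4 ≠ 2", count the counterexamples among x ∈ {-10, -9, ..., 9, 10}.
Counterexamples in [-10, 10]: {-10, -6, -2, 2, 6, 10}.

Counting them gives 6 values.

Answer: 6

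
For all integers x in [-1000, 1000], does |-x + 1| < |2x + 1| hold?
The claim fails at x = 0:
x = 0: LHS = |-0 + 1| = |1| = 1, RHS = |2·0 + 1| = |1| = 1; 1 < 1 — FAILS

Because a single integer refutes it, the statement is false.

Answer: False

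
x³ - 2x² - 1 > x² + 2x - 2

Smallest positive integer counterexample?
Testing positive integers:
x = 1: LHS = 1³ - 2·1² - 1 = -2, RHS = 1² + 2·1 - 2 = 1; -2 > 1 — FAILS  ← smallest positive counterexample

Answer: x = 1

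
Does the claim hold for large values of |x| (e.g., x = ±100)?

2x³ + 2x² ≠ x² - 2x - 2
x = 100: LHS = 2·100³ + 2·100² = 2020000, RHS = 100² - 2·100 - 2 = 9798; 2020000 ≠ 9798 — holds
x = -100: LHS = 2·(-100)³ + 2·(-100)² = -1980000, RHS = (-100)² - 2·(-100) - 2 = 10198; -1980000 ≠ 10198 — holds

Answer: Yes, holds for both x = 100 and x = -100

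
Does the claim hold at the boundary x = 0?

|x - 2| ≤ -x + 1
x = 0: LHS = |0 - 2| = |-2| = 2, RHS = -0 + 1 = 1; 2 ≤ 1 — FAILS

The relation fails at x = 0, so x = 0 is a counterexample.

Answer: No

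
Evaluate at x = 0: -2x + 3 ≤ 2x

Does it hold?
x = 0: LHS = -2·0 + 3 = 3, RHS = 2·0 = 0; 3 ≤ 0 — FAILS

The relation fails at x = 0, so x = 0 is a counterexample.

Answer: No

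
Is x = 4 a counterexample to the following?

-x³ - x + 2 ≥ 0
Substitute x = 4 into the relation:
x = 4: LHS = -4³ - 4 + 2 = -66; -66 ≥ 0 — FAILS

Since the claim fails at x = 4, this value is a counterexample.

Answer: Yes, x = 4 is a counterexample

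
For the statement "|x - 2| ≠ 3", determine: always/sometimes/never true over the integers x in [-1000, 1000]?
Holds at x = 0: LHS = |0 - 2| = |-2| = 2; 2 ≠ 3 — holds
Fails at x = -1: LHS = |(-1) - 2| = |-3| = 3; 3 ≠ 3 — FAILS
It is satisfied by some integers in the range but not all.

Answer: Sometimes true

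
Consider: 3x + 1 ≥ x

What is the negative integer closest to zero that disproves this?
Testing negative integers from -1 downward:
x = -1: LHS = 3·(-1) + 1 = -2; -2 ≥ -1 — FAILS  ← closest negative counterexample to 0

Answer: x = -1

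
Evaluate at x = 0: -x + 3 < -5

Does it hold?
x = 0: LHS = -0 + 3 = 3; 3 < -5 — FAILS

The relation fails at x = 0, so x = 0 is a counterexample.

Answer: No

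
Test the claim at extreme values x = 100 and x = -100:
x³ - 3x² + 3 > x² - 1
x = 100: LHS = 100³ - 3·100² + 3 = 970003, RHS = 100² - 1 = 9999; 970003 > 9999 — holds
x = -100: LHS = (-100)³ - 3·(-100)² + 3 = -1029997, RHS = (-100)² - 1 = 9999; -1029997 > 9999 — FAILS

Answer: Partially: holds for x = 100, fails for x = -100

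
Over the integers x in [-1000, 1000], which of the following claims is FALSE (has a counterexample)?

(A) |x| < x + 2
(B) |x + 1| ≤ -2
(A) x = -1: LHS = |-1| = 1, RHS = (-1) + 2 = 1; 1 < 1 — FAILS
(B) x = 0: LHS = |0 + 1| = |1| = 1; 1 ≤ -2 — FAILS

Answer: Both A and B are false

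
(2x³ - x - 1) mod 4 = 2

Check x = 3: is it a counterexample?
Substitute x = 3 into the relation:
x = 3: LHS = (2·3³ - 3 - 1) mod 4 = 50 mod 4 = 2; 2 = 2 — holds

The claim holds here, so x = 3 is not a counterexample. (A counterexample exists elsewhere, e.g. x = 0.)

Answer: No, x = 3 is not a counterexample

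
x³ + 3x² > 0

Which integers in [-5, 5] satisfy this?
Holds for: {-2, -1, 1, 2, 3, 4, 5}
Fails for: {-5, -4, -3, 0}

Answer: {-2, -1, 1, 2, 3, 4, 5}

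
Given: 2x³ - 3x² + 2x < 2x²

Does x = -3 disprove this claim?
Substitute x = -3 into the relation:
x = -3: LHS = 2·(-3)³ - 3·(-3)² + 2·(-3) = -87, RHS = 2·(-3)² = 18; -87 < 18 — holds

The claim holds here, so x = -3 is not a counterexample. (A counterexample exists elsewhere, e.g. x = 0.)

Answer: No, x = -3 is not a counterexample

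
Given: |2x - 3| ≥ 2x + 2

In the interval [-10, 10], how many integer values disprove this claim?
Counterexamples in [-10, 10]: {1, 2, 3, 4, 5, 6, 7, 8, 9, 10}.

Counting them gives 10 values.

Answer: 10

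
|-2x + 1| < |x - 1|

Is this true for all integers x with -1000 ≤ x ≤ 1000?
The claim fails at x = 0:
x = 0: LHS = |-2·0 + 1| = |1| = 1, RHS = |0 - 1| = |-1| = 1; 1 < 1 — FAILS

Because a single integer refutes it, the statement is false.

Answer: False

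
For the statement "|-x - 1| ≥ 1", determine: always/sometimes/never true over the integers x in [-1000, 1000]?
Holds at x = 0: LHS = |-0 - 1| = |-1| = 1; 1 ≥ 1 — holds
Fails at x = -1: LHS = |-(-1) - 1| = |0| = 0; 0 ≥ 1 — FAILS
It is satisfied by some integers in the range but not all.

Answer: Sometimes true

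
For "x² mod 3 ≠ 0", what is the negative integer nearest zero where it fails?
Testing negative integers from -1 downward:
x = -1: LHS = ((-1)²) mod 3 = 1 mod 3 = 1; 1 ≠ 0 — holds
x = -2: LHS = ((-2)²) mod 3 = 4 mod 3 = 1; 1 ≠ 0 — holds
x = -3: LHS = ((-3)²) mod 3 = 9 mod 3 = 0; 0 ≠ 0 — FAILS  ← closest negative counterexample to 0

Answer: x = -3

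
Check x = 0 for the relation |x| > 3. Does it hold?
x = 0: LHS = |0| = 0; 0 > 3 — FAILS

The relation fails at x = 0, so x = 0 is a counterexample.

Answer: No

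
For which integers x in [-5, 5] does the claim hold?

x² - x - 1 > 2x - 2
Holds for: {-5, -4, -3, -2, -1, 0, 3, 4, 5}
Fails for: {1, 2}

Answer: {-5, -4, -3, -2, -1, 0, 3, 4, 5}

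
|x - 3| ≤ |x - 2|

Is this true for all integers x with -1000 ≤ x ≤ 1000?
The claim fails at x = 0:
x = 0: LHS = |0 - 3| = |-3| = 3, RHS = |0 - 2| = |-2| = 2; 3 ≤ 2 — FAILS

Because a single integer refutes it, the statement is false.

Answer: False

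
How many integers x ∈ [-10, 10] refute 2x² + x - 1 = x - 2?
Counterexamples in [-10, 10]: {-10, -9, -8, -7, -6, -5, -4, -3, -2, -1, 0, 1, 2, 3, 4, 5, 6, 7, 8, 9, 10}.

Counting them gives 21 values.

Answer: 21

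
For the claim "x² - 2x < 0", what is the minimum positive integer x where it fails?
Testing positive integers:
x = 1: LHS = 1² - 2·1 = -1; -1 < 0 — holds
x = 2: LHS = 2² - 2·2 = 0; 0 < 0 — FAILS  ← smallest positive counterexample

Answer: x = 2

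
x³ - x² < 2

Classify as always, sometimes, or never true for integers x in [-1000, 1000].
Holds at x = 0: LHS = 0³ - 0² = 0; 0 < 2 — holds
Fails at x = 2: LHS = 2³ - 2² = 4; 4 < 2 — FAILS
It is satisfied by some integers in the range but not all.

Answer: Sometimes true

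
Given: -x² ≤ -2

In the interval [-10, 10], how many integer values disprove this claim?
Counterexamples in [-10, 10]: {-1, 0, 1}.

Counting them gives 3 values.

Answer: 3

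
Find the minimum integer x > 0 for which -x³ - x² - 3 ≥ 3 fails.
Testing positive integers:
x = 1: LHS = -1³ - 1² - 3 = -5; -5 ≥ 3 — FAILS  ← smallest positive counterexample

Answer: x = 1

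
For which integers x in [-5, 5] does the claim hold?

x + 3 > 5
Holds for: {3, 4, 5}
Fails for: {-5, -4, -3, -2, -1, 0, 1, 2}

Answer: {3, 4, 5}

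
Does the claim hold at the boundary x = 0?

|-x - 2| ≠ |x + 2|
x = 0: LHS = |-0 - 2| = |-2| = 2, RHS = |0 + 2| = |2| = 2; 2 ≠ 2 — FAILS

The relation fails at x = 0, so x = 0 is a counterexample.

Answer: No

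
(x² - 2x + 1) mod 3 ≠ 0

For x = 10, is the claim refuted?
Substitute x = 10 into the relation:
x = 10: LHS = (10² - 2·10 + 1) mod 3 = 81 mod 3 = 0; 0 ≠ 0 — FAILS

Since the claim fails at x = 10, this value is a counterexample.

Answer: Yes, x = 10 is a counterexample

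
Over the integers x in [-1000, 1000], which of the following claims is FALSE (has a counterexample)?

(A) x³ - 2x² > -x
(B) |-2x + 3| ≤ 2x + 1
(A) x = 0: LHS = 0³ - 2·0² = 0, RHS = -0 = 0; 0 > 0 — FAILS
(B) x = 0: LHS = |-2·0 + 3| = |3| = 3, RHS = 2·0 + 1 = 1; 3 ≤ 1 — FAILS

Answer: Both A and B are false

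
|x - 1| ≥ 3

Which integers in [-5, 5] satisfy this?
Holds for: {-5, -4, -3, -2, 4, 5}
Fails for: {-1, 0, 1, 2, 3}

Answer: {-5, -4, -3, -2, 4, 5}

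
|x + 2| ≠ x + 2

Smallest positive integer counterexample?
Testing positive integers:
x = 1: LHS = |1 + 2| = |3| = 3, RHS = 1 + 2 = 3; 3 ≠ 3 — FAILS  ← smallest positive counterexample

Answer: x = 1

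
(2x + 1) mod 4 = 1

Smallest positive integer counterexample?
Testing positive integers:
x = 1: LHS = (2·1 + 1) mod 4 = 3 mod 4 = 3; 3 = 1 — FAILS  ← smallest positive counterexample

Answer: x = 1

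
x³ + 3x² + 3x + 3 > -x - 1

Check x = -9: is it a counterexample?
Substitute x = -9 into the relation:
x = -9: LHS = (-9)³ + 3·(-9)² + 3·(-9) + 3 = -510, RHS = -(-9) - 1 = 8; -510 > 8 — FAILS

Since the claim fails at x = -9, this value is a counterexample.

Answer: Yes, x = -9 is a counterexample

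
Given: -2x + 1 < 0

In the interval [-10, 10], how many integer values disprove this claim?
Counterexamples in [-10, 10]: {-10, -9, -8, -7, -6, -5, -4, -3, -2, -1, 0}.

Counting them gives 11 values.

Answer: 11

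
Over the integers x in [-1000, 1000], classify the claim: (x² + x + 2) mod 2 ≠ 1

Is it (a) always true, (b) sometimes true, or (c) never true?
For a polynomial with integer coefficients, its value mod 2 depends only on x mod 2, so it suffices to check one representative of each residue class, x = 0, 1:
x = 0: LHS = (0² + 0 + 2) mod 2 = 2 mod 2 = 0; 0 ≠ 1 — holds
x = 1: LHS = (1² + 1 + 2) mod 2 = 4 mod 2 = 0; 0 ≠ 1 — holds
The relation holds in every residue class, so the relation holds for every integer in [-1000, 1000].

No counterexample exists.

Answer: Always true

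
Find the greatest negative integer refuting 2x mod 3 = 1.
Testing negative integers from -1 downward:
x = -1: LHS = (2·(-1)) mod 3 = (-2) mod 3 = 1; 1 = 1 — holds
x = -2: LHS = (2·(-2)) mod 3 = (-4) mod 3 = 2; 2 = 1 — FAILS  ← closest negative counterexample to 0

Answer: x = -2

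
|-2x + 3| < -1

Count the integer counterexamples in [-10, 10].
Counterexamples in [-10, 10]: {-10, -9, -8, -7, -6, -5, -4, -3, -2, -1, 0, 1, 2, 3, 4, 5, 6, 7, 8, 9, 10}.

Counting them gives 21 values.

Answer: 21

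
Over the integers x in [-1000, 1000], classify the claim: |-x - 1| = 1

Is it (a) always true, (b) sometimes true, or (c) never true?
Holds at x = 0: LHS = |-0 - 1| = |-1| = 1; 1 = 1 — holds
Fails at x = 1: LHS = |-1 - 1| = |-2| = 2; 2 = 1 — FAILS
It is satisfied by some integers in the range but not all.

Answer: Sometimes true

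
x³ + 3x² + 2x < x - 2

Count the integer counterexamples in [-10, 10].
Counterexamples in [-10, 10]: {-2, -1, 0, 1, 2, 3, 4, 5, 6, 7, 8, 9, 10}.

Counting them gives 13 values.

Answer: 13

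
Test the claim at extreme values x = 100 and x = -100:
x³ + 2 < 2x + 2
x = 100: LHS = 100³ + 2 = 1000002, RHS = 2·100 + 2 = 202; 1000002 < 202 — FAILS
x = -100: LHS = (-100)³ + 2 = -999998, RHS = 2·(-100) + 2 = -198; -999998 < -198 — holds

Answer: Partially: fails for x = 100, holds for x = -100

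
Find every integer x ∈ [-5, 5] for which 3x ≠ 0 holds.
Holds for: {-5, -4, -3, -2, -1, 1, 2, 3, 4, 5}
Fails for: {0}

Answer: {-5, -4, -3, -2, -1, 1, 2, 3, 4, 5}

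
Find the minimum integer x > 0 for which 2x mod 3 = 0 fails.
Testing positive integers:
x = 1: LHS = (2·1) mod 3 = 2 mod 3 = 2; 2 = 0 — FAILS  ← smallest positive counterexample

Answer: x = 1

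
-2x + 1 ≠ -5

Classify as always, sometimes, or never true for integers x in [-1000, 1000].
Holds at x = 0: LHS = -2·0 + 1 = 1; 1 ≠ -5 — holds
Fails at x = 3: LHS = -2·3 + 1 = -5; -5 ≠ -5 — FAILS
It is satisfied by some integers in the range but not all.

Answer: Sometimes true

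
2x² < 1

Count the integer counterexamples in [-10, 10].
Counterexamples in [-10, 10]: {-10, -9, -8, -7, -6, -5, -4, -3, -2, -1, 1, 2, 3, 4, 5, 6, 7, 8, 9, 10}.

Counting them gives 20 values.

Answer: 20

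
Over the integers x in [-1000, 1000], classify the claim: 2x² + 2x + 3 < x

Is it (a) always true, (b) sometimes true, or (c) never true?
Over all integers in [-1000, 1000], LHS − RHS is smallest at x = 0, where it equals 3:
x = 0: LHS = 2·0² + 2·0 + 3 = 3; 3 < 0 — FAILS
At the ends of the range:
x = -1000: LHS = 2·(-1000)² + 2·(-1000) + 3 = 1998003; 1998003 < -1000 — FAILS
x = 1000: LHS = 2·1000² + 2·1000 + 3 = 2002003; 2002003 < 1000 — FAILS
Hence LHS − RHS is never negative, i.e. LHS ≥ RHS throughout, so the claimed relation (<) fails for every integer in [-1000, 1000].

No integer in the range satisfies it.

Answer: Never true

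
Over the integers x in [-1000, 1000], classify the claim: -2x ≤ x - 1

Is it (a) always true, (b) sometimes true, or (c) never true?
Holds at x = 1: LHS = -2·1 = -2, RHS = 1 - 1 = 0; -2 ≤ 0 — holds
Fails at x = 0: LHS = -2·0 = 0, RHS = 0 - 1 = -1; 0 ≤ -1 — FAILS
It is satisfied by some integers in the range but not all.

Answer: Sometimes true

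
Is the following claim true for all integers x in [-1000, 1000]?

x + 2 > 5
The claim fails at x = 0:
x = 0: LHS = 0 + 2 = 2; 2 > 5 — FAILS

Because a single integer refutes it, the statement is false.

Answer: False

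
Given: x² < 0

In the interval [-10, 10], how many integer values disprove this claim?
Counterexamples in [-10, 10]: {-10, -9, -8, -7, -6, -5, -4, -3, -2, -1, 0, 1, 2, 3, 4, 5, 6, 7, 8, 9, 10}.

Counting them gives 21 values.

Answer: 21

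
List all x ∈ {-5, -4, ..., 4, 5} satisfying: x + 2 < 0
Holds for: {-5, -4, -3}
Fails for: {-2, -1, 0, 1, 2, 3, 4, 5}

Answer: {-5, -4, -3}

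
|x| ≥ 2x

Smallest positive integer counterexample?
Testing positive integers:
x = 1: LHS = |1| = 1, RHS = 2·1 = 2; 1 ≥ 2 — FAILS  ← smallest positive counterexample

Answer: x = 1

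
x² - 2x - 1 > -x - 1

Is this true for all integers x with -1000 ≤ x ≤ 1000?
The claim fails at x = 0:
x = 0: LHS = 0² - 2·0 - 1 = -1, RHS = -0 - 1 = -1; -1 > -1 — FAILS

Because a single integer refutes it, the statement is false.

Answer: False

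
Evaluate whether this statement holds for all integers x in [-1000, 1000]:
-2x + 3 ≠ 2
Track d = LHS − RHS over the integers in [-1000, 1000]. Equality would need d = 0, but d changes sign only between consecutive integers, jumping over 0:
x = 0: LHS = -2·0 + 3 = 3; 3 ≠ 2 — holds  (d = 1)
x = 1: LHS = -2·1 + 3 = 1; 1 ≠ 2 — holds  (d = -1)
Away from these crossings d keeps a constant sign, and checking every integer in [-1000, 1000] confirms d ≠ 0 throughout. Hence the two sides are never equal, so the relation holds for every integer in [-1000, 1000].

No counterexample exists.

Answer: True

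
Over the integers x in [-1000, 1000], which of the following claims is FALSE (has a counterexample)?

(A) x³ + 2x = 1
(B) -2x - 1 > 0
(A) x = 0: LHS = 0³ + 2·0 = 0; 0 = 1 — FAILS
(B) x = 0: LHS = -2·0 - 1 = -1; -1 > 0 — FAILS

Answer: Both A and B are false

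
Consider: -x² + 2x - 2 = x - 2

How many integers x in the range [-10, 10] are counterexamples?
Counterexamples in [-10, 10]: {-10, -9, -8, -7, -6, -5, -4, -3, -2, -1, 2, 3, 4, 5, 6, 7, 8, 9, 10}.

Counting them gives 19 values.

Answer: 19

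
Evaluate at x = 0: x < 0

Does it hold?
x = 0: 0 < 0 — FAILS

The relation fails at x = 0, so x = 0 is a counterexample.

Answer: No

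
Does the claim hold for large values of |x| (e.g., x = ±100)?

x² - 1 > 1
x = 100: LHS = 100² - 1 = 9999; 9999 > 1 — holds
x = -100: LHS = (-100)² - 1 = 9999; 9999 > 1 — holds

Answer: Yes, holds for both x = 100 and x = -100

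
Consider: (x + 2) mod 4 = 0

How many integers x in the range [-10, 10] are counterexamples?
Counterexamples in [-10, 10]: {-9, -8, -7, -5, -4, -3, -1, 0, 1, 3, 4, 5, 7, 8, 9}.

Counting them gives 15 values.

Answer: 15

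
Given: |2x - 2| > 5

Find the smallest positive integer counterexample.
Testing positive integers:
x = 1: LHS = |2·1 - 2| = |0| = 0; 0 > 5 — FAILS  ← smallest positive counterexample

Answer: x = 1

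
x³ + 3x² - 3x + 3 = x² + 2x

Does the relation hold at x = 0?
x = 0: LHS = 0³ + 3·0² - 3·0 + 3 = 3, RHS = 0² + 2·0 = 0; 3 = 0 — FAILS

The relation fails at x = 0, so x = 0 is a counterexample.

Answer: No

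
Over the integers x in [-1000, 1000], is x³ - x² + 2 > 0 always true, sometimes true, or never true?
Holds at x = 0: LHS = 0³ - 0² + 2 = 2; 2 > 0 — holds
Fails at x = -1: LHS = (-1)³ - (-1)² + 2 = 0; 0 > 0 — FAILS
It is satisfied by some integers in the range but not all.

Answer: Sometimes true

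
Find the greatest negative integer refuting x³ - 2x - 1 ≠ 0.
Testing negative integers from -1 downward:
x = -1: LHS = (-1)³ - 2·(-1) - 1 = 0; 0 ≠ 0 — FAILS  ← closest negative counterexample to 0

Answer: x = -1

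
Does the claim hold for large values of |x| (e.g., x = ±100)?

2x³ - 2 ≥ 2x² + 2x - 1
x = 100: LHS = 2·100³ - 2 = 1999998, RHS = 2·100² + 2·100 - 1 = 20199; 1999998 ≥ 20199 — holds
x = -100: LHS = 2·(-100)³ - 2 = -2000002, RHS = 2·(-100)² + 2·(-100) - 1 = 19799; -2000002 ≥ 19799 — FAILS

Answer: Partially: holds for x = 100, fails for x = -100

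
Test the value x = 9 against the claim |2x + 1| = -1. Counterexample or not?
Substitute x = 9 into the relation:
x = 9: LHS = |2·9 + 1| = |19| = 19; 19 = -1 — FAILS

Since the claim fails at x = 9, this value is a counterexample.

Answer: Yes, x = 9 is a counterexample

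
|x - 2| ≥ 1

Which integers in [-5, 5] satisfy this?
Holds for: {-5, -4, -3, -2, -1, 0, 1, 3, 4, 5}
Fails for: {2}

Answer: {-5, -4, -3, -2, -1, 0, 1, 3, 4, 5}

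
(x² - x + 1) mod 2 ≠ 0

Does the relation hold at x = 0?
x = 0: LHS = (0² - 0 + 1) mod 2 = 1 mod 2 = 1; 1 ≠ 0 — holds

The relation is satisfied at x = 0.

Answer: Yes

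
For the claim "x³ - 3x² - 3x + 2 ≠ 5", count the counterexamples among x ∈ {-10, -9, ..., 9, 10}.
Track d = LHS − RHS over the integers in [-10, 10]. Equality would need d = 0, but d changes sign only between consecutive integers, jumping over 0:
x = 3: LHS = 3³ - 3·3² - 3·3 + 2 = -7; -7 ≠ 5 — holds  (d = -12)
x = 4: LHS = 4³ - 3·4² - 3·4 + 2 = 6; 6 ≠ 5 — holds  (d = 1)
Away from these crossings d keeps a constant sign, and checking every integer in [-10, 10] confirms d ≠ 0 throughout. Hence the two sides are never equal, so the relation holds for every integer in [-10, 10].

No counterexample appears in that range.

Answer: 0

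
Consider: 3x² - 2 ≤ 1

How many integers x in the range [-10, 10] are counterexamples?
Counterexamples in [-10, 10]: {-10, -9, -8, -7, -6, -5, -4, -3, -2, 2, 3, 4, 5, 6, 7, 8, 9, 10}.

Counting them gives 18 values.

Answer: 18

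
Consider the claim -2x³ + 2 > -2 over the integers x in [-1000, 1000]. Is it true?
The claim fails at x = 2:
x = 2: LHS = -2·2³ + 2 = -14; -14 > -2 — FAILS

Because a single integer refutes it, the statement is false.

Answer: False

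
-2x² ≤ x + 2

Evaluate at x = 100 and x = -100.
x = 100: LHS = -2·100² = -20000, RHS = 100 + 2 = 102; -20000 ≤ 102 — holds
x = -100: LHS = -2·(-100)² = -20000, RHS = (-100) + 2 = -98; -20000 ≤ -98 — holds

Answer: Yes, holds for both x = 100 and x = -100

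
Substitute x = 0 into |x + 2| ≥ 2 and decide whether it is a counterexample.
Substitute x = 0 into the relation:
x = 0: LHS = |0 + 2| = |2| = 2; 2 ≥ 2 — holds

The claim holds here, so x = 0 is not a counterexample. (A counterexample exists elsewhere, e.g. x = -1.)

Answer: No, x = 0 is not a counterexample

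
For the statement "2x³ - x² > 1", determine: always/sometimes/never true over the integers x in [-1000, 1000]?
Holds at x = 2: LHS = 2·2³ - 2² = 12; 12 > 1 — holds
Fails at x = 0: LHS = 2·0³ - 0² = 0; 0 > 1 — FAILS
It is satisfied by some integers in the range but not all.

Answer: Sometimes true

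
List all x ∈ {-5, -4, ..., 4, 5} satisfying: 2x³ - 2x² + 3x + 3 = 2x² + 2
Track d = LHS − RHS over the integers in [-5, 5]. Equality would need d = 0, but d changes sign only between consecutive integers, jumping over 0:
x = -1: LHS = 2·(-1)³ - 2·(-1)² + 3·(-1) + 3 = -4, RHS = 2·(-1)² + 2 = 4; -4 = 4 — FAILS  (d = -8)
x = 0: LHS = 2·0³ - 2·0² + 3·0 + 3 = 3, RHS = 2·0² + 2 = 2; 3 = 2 — FAILS  (d = 1)
Away from these crossings d keeps a constant sign, and checking every integer in [-5, 5] confirms d ≠ 0 throughout. Hence the two sides are never equal, so the claimed relation (=) fails for every integer in [-5, 5].

Answer: None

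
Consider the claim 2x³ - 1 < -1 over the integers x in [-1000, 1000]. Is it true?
The claim fails at x = 0:
x = 0: LHS = 2·0³ - 1 = -1; -1 < -1 — FAILS

Because a single integer refutes it, the statement is false.

Answer: False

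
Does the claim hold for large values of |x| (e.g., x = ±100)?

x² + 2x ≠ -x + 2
x = 100: LHS = 100² + 2·100 = 10200, RHS = -100 + 2 = -98; 10200 ≠ -98 — holds
x = -100: LHS = (-100)² + 2·(-100) = 9800, RHS = -(-100) + 2 = 102; 9800 ≠ 102 — holds

Answer: Yes, holds for both x = 100 and x = -100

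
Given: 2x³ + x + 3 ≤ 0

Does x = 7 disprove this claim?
Substitute x = 7 into the relation:
x = 7: LHS = 2·7³ + 7 + 3 = 696; 696 ≤ 0 — FAILS

Since the claim fails at x = 7, this value is a counterexample.

Answer: Yes, x = 7 is a counterexample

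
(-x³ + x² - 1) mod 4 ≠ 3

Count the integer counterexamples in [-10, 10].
Counterexamples in [-10, 10]: {-10, -8, -7, -6, -4, -3, -2, 0, 1, 2, 4, 5, 6, 8, 9, 10}.

Counting them gives 16 values.

Answer: 16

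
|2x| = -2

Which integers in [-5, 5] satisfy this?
An absolute value is never negative, so the left side is ≥ 0 for every x, while the right side is -2. Tightest case in [-5, 5] is x = 0:
x = 0: LHS = |2·0| = |0| = 0; 0 = -2 — FAILS
Hence LHS − RHS is never 0, i.e. the two sides are never equal, so the claimed relation (=) fails for every integer in [-5, 5].

Answer: None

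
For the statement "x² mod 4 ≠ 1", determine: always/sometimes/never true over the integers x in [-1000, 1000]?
Holds at x = 0: LHS = (0²) mod 4 = 0 mod 4 = 0; 0 ≠ 1 — holds
Fails at x = 1: LHS = (1²) mod 4 = 1 mod 4 = 1; 1 ≠ 1 — FAILS
It is satisfied by some integers in the range but not all.

Answer: Sometimes true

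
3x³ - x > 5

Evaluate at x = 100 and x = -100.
x = 100: LHS = 3·100³ - 100 = 2999900; 2999900 > 5 — holds
x = -100: LHS = 3·(-100)³ - (-100) = -2999900; -2999900 > 5 — FAILS

Answer: Partially: holds for x = 100, fails for x = -100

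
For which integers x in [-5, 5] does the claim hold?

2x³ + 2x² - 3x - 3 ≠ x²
Track d = LHS − RHS over the integers in [-5, 5]. Equality would need d = 0, but d changes sign only between consecutive integers, jumping over 0:
x = 1: LHS = 2·1³ + 2·1² - 3·1 - 3 = -2, RHS = 1² = 1; -2 ≠ 1 — holds  (d = -3)
x = 2: LHS = 2·2³ + 2·2² - 3·2 - 3 = 15, RHS = 2² = 4; 15 ≠ 4 — holds  (d = 11)
Away from these crossings d keeps a constant sign, and checking every integer in [-5, 5] confirms d ≠ 0 throughout. Hence the two sides are never equal, so the relation holds for every integer in [-5, 5].

Answer: All integers in [-5, 5]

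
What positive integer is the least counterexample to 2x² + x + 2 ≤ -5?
Testing positive integers:
x = 1: LHS = 2·1² + 1 + 2 = 5; 5 ≤ -5 — FAILS  ← smallest positive counterexample

Answer: x = 1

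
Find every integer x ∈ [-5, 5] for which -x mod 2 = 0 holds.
Holds for: {-4, -2, 0, 2, 4}
Fails for: {-5, -3, -1, 1, 3, 5}

Answer: {-4, -2, 0, 2, 4}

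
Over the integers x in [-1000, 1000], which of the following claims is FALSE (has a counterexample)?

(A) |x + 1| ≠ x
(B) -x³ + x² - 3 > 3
(A) Over all integers in [-1000, 1000], LHS − RHS is always positive; it is smallest at x = 0, where it equals 1:
x = 0: LHS = |0 + 1| = |1| = 1; 1 ≠ 0 — holds
At the ends of the range:
x = -1000: LHS = |(-1000) + 1| = |-999| = 999; 999 ≠ -1000 — holds
x = 1000: LHS = |1000 + 1| = |1001| = 1001; 1001 ≠ 1000 — holds
Hence LHS − RHS is never 0, i.e. the two sides are never equal, so the relation holds for every integer in [-1000, 1000].

(B) x = 0: LHS = -0³ + 0² - 3 = -3; -3 > 3 — FAILS

Only (B) has a counterexample.

Answer: B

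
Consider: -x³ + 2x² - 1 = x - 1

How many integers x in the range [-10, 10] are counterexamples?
Counterexamples in [-10, 10]: {-10, -9, -8, -7, -6, -5, -4, -3, -2, -1, 2, 3, 4, 5, 6, 7, 8, 9, 10}.

Counting them gives 19 values.

Answer: 19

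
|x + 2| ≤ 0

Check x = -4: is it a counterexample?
Substitute x = -4 into the relation:
x = -4: LHS = |(-4) + 2| = |-2| = 2; 2 ≤ 0 — FAILS

Since the claim fails at x = -4, this value is a counterexample.

Answer: Yes, x = -4 is a counterexample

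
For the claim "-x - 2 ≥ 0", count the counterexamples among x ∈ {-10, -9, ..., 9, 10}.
Counterexamples in [-10, 10]: {-1, 0, 1, 2, 3, 4, 5, 6, 7, 8, 9, 10}.

Counting them gives 12 values.

Answer: 12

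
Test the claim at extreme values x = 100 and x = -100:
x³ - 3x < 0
x = 100: LHS = 100³ - 3·100 = 999700; 999700 < 0 — FAILS
x = -100: LHS = (-100)³ - 3·(-100) = -999700; -999700 < 0 — holds

Answer: Partially: fails for x = 100, holds for x = -100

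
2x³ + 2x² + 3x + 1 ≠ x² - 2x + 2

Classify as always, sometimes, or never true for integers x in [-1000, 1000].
Track d = LHS − RHS over the integers in [-1000, 1000]. Equality would need d = 0, but d changes sign only between consecutive integers, jumping over 0:
x = 0: LHS = 2·0³ + 2·0² + 3·0 + 1 = 1, RHS = 0² - 2·0 + 2 = 2; 1 ≠ 2 — holds  (d = -1)
x = 1: LHS = 2·1³ + 2·1² + 3·1 + 1 = 8, RHS = 1² - 2·1 + 2 = 1; 8 ≠ 1 — holds  (d = 7)
Away from these crossings d keeps a constant sign, and checking every integer in [-1000, 1000] confirms d ≠ 0 throughout. Hence the two sides are never equal, so the relation holds for every integer in [-1000, 1000].

No counterexample exists.

Answer: Always true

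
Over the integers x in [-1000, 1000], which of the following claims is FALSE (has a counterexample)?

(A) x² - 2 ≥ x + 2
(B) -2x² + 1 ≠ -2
(A) x = 0: LHS = 0² - 2 = -2, RHS = 0 + 2 = 2; -2 ≥ 2 — FAILS

(B) Track d = LHS − RHS over the integers in [-1000, 1000]. Equality would need d = 0, but d changes sign only between consecutive integers, jumping over 0:
x = -2: LHS = -2·(-2)² + 1 = -7; -7 ≠ -2 — holds  (d = -5)
x = -1: LHS = -2·(-1)² + 1 = -1; -1 ≠ -2 — holds  (d = 1)
x = 1: LHS = -2·1² + 1 = -1; -1 ≠ -2 — holds  (d = 1)
x = 2: LHS = -2·2² + 1 = -7; -7 ≠ -2 — holds  (d = -5)
Away from these crossings d keeps a constant sign, and checking every integer in [-1000, 1000] confirms d ≠ 0 throughout. Hence the two sides are never equal, so the relation holds for every integer in [-1000, 1000].

Only (A) has a counterexample.

Answer: A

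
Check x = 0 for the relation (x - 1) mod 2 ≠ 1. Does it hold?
x = 0: LHS = (0 - 1) mod 2 = (-1) mod 2 = 1; 1 ≠ 1 — FAILS

The relation fails at x = 0, so x = 0 is a counterexample.

Answer: No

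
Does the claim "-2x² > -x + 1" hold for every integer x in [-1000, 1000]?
The claim fails at x = 0:
x = 0: LHS = -2·0² = 0, RHS = -0 + 1 = 1; 0 > 1 — FAILS

Because a single integer refutes it, the statement is false.

Answer: False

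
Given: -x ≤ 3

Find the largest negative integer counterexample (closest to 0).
Testing negative integers from -1 downward:
x = -1: LHS = -(-1) = 1; 1 ≤ 3 — holds
x = -2: LHS = -(-2) = 2; 2 ≤ 3 — holds
x = -3: LHS = -(-3) = 3; 3 ≤ 3 — holds
x = -4: LHS = -(-4) = 4; 4 ≤ 3 — FAILS  ← closest negative counterexample to 0

Answer: x = -4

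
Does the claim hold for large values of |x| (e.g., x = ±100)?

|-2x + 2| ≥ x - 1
x = 100: LHS = |-2·100 + 2| = |-198| = 198, RHS = 100 - 1 = 99; 198 ≥ 99 — holds
x = -100: LHS = |-2·(-100) + 2| = |202| = 202, RHS = (-100) - 1 = -101; 202 ≥ -101 — holds

Answer: Yes, holds for both x = 100 and x = -100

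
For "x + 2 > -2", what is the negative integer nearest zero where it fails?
Testing negative integers from -1 downward:
x = -1: LHS = (-1) + 2 = 1; 1 > -2 — holds
x = -2: LHS = (-2) + 2 = 0; 0 > -2 — holds
x = -3: LHS = (-3) + 2 = -1; -1 > -2 — holds
x = -4: LHS = (-4) + 2 = -2; -2 > -2 — FAILS  ← closest negative counterexample to 0

Answer: x = -4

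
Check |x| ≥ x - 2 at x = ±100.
x = 100: LHS = |100| = 100, RHS = 100 - 2 = 98; 100 ≥ 98 — holds
x = -100: LHS = |-100| = 100, RHS = (-100) - 2 = -102; 100 ≥ -102 — holds

Answer: Yes, holds for both x = 100 and x = -100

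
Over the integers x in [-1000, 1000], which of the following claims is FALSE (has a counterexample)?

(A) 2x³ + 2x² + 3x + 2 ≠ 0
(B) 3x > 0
(A) Track d = LHS − RHS over the integers in [-1000, 1000]. Equality would need d = 0, but d changes sign only between consecutive integers, jumping over 0:
x = -1: LHS = 2·(-1)³ + 2·(-1)² + 3·(-1) + 2 = -1; -1 ≠ 0 — holds  (d = -1)
x = 0: LHS = 2·0³ + 2·0² + 3·0 + 2 = 2; 2 ≠ 0 — holds  (d = 2)
Away from these crossings d keeps a constant sign, and checking every integer in [-1000, 1000] confirms d ≠ 0 throughout. Hence the two sides are never equal, so the relation holds for every integer in [-1000, 1000].

(B) x = 0: LHS = 3·0 = 0; 0 > 0 — FAILS

Only (B) has a counterexample.

Answer: B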